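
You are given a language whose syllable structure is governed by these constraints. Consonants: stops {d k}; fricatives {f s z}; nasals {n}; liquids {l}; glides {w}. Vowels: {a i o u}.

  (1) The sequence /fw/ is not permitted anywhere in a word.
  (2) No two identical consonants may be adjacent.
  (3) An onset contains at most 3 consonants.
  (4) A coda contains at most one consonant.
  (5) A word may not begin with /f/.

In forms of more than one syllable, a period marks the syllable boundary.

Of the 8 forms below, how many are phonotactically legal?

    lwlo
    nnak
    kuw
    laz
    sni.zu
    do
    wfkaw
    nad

7

lwlo — σ1 onset /lwl/ (3C), coda /∅/ ok → phonotactically legal
nnak — violates constraint 2: adjacent identical consonants /nn/ → phonotactically illegal
kuw — σ1 onset /k/, coda /w/ ok → phonotactically legal
laz — σ1 onset /l/, coda /z/ ok → phonotactically legal
sni.zu — σ1 onset /sn/ (2C), coda /∅/ ok; σ2 onset /z/, coda /∅/ ok → phonotactically legal
do — σ1 onset /d/, coda /∅/ ok → phonotactically legal
wfkaw — σ1 onset /wfk/ (3C), coda /w/ ok → phonotactically legal
nad — σ1 onset /n/, coda /d/ ok → phonotactically legal
Phonotactically legal: lwlo, kuw, laz, sni.zu, do, wfkaw, nad → 7.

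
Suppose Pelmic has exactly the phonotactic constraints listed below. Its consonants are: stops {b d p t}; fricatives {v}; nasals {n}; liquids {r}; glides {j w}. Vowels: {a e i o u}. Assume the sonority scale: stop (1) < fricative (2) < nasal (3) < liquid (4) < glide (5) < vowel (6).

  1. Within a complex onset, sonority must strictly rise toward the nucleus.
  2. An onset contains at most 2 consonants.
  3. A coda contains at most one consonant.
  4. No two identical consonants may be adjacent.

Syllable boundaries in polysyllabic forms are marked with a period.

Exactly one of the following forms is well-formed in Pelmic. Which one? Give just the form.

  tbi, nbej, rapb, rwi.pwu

rwi.pwu

tbi — violates constraint 1: syllable 1 onset /tb/: /t/ (stop, 1) → /b/ (stop, 1) does not rise → ill-formed
nbej — violates constraint 1: syllable 1 onset /nb/: /n/ (nasal, 3) → /b/ (stop, 1) does not rise → ill-formed
rapb — violates constraint 3: syllable 1 coda /pb/ has 2 consonants (> 1) → ill-formed
rwi.pwu — σ1 onset /rw/ (4→5 rises), coda /∅/ ok; σ2 onset /pw/ (1→5 rises), coda /∅/ ok → well-formed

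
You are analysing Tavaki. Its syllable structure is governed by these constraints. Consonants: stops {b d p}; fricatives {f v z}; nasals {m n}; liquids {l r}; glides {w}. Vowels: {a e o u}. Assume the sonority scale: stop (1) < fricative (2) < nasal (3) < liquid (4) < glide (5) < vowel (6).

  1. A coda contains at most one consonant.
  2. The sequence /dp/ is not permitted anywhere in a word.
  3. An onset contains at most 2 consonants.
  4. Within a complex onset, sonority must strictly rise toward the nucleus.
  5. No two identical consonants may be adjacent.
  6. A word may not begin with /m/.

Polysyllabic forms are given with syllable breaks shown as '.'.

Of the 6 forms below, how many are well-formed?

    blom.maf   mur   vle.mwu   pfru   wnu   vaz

2

blom.maf — violates constraint 5: adjacent identical consonants /mm/ → ill-formed
mur — violates constraint 6: word begins with /m/ → ill-formed
vle.mwu — σ1 onset /vl/ (2→4 rises), coda /∅/ ok; σ2 onset /mw/ (3→5 rises), coda /∅/ ok → well-formed
pfru — violates constraint 3: syllable 1 onset /pfr/ has 3 consonants (> 2) → ill-formed
wnu — violates constraint 4: syllable 1 onset /wn/: /w/ (glide, 5) → /n/ (nasal, 3) does not rise → ill-formed
vaz — σ1 onset /v/, coda /z/ ok → well-formed
Well-formed: vle.mwu, vaz → 2.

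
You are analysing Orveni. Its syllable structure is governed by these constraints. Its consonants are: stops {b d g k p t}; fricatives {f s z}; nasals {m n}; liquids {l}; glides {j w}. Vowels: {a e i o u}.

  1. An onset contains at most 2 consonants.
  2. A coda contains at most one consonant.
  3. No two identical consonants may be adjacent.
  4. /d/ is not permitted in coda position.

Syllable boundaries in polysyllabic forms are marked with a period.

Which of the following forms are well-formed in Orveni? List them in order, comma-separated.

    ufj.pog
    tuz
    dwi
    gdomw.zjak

ufj.pog — violates constraint 2: syllable 1 coda /fj/ has 2 consonants (> 1) → ill-formed
tuz — σ1 onset /t/, coda /z/ ok → well-formed
dwi — σ1 onset /dw/ (2C), coda /∅/ ok → well-formed
gdomw.zjak — violates constraint 2: syllable 1 coda /mw/ has 2 consonants (> 1) → ill-formed

tuz, dwi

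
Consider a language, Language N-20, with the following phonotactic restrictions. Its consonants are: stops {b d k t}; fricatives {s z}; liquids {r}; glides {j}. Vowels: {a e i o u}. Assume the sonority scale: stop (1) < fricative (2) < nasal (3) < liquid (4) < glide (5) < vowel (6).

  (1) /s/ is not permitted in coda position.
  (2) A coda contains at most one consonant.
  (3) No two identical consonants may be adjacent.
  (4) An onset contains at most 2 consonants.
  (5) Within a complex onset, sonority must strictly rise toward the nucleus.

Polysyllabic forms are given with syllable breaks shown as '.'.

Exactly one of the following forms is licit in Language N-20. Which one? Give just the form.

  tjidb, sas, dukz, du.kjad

tjidb — violates constraint 2: syllable 1 coda /db/ has 2 consonants (> 1) → illicit
sas — violates constraint 1: syllable 1 coda contains /s/ → illicit
dukz — violates constraint 2: syllable 1 coda /kz/ has 2 consonants (> 1) → illicit
du.kjad — σ1 onset /d/, coda /∅/ ok; σ2 onset /kj/ (1→5 rises), coda /d/ ok → licit

du.kjad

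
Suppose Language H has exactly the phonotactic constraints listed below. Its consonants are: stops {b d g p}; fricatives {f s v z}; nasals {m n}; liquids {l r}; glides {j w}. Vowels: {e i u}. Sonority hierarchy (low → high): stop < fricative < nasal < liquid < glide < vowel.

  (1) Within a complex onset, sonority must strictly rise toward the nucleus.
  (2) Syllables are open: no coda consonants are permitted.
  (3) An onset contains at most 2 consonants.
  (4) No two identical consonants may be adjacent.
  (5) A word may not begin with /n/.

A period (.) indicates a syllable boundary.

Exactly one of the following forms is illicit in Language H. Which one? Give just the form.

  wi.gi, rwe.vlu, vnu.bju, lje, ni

wi.gi — σ1 onset /w/, coda /∅/ ok; σ2 onset /g/, coda /∅/ ok → licit
rwe.vlu — σ1 onset /rw/ (4→5 rises), coda /∅/ ok; σ2 onset /vl/ (2→4 rises), coda /∅/ ok → licit
vnu.bju — σ1 onset /vn/ (2→3 rises), coda /∅/ ok; σ2 onset /bj/ (1→5 rises), coda /∅/ ok → licit
lje — σ1 onset /lj/ (4→5 rises), coda /∅/ ok → licit
ni — violates constraint 5: word begins with /n/ → illicit

ni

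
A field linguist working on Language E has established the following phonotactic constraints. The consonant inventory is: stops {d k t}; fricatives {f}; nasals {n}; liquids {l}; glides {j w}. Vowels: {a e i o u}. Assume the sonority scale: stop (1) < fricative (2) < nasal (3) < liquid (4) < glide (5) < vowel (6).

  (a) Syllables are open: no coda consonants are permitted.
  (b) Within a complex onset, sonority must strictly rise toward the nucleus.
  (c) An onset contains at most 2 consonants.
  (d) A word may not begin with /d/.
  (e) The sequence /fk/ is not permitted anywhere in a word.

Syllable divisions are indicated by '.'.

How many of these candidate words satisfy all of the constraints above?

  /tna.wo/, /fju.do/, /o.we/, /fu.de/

4

/tna.wo/ — σ1 onset /tn/ (1→3 rises), coda /∅/ ok; σ2 onset /w/, coda /∅/ ok → licit
/fju.do/ — σ1 onset /fj/ (2→5 rises), coda /∅/ ok; σ2 onset /d/, coda /∅/ ok → licit
/o.we/ — σ1 onset /∅/, coda /∅/ ok; σ2 onset /w/, coda /∅/ ok → licit
/fu.de/ — σ1 onset /f/, coda /∅/ ok; σ2 onset /d/, coda /∅/ ok → licit
Licit: /tna.wo/, /fju.do/, /o.we/, /fu.de/ → 4.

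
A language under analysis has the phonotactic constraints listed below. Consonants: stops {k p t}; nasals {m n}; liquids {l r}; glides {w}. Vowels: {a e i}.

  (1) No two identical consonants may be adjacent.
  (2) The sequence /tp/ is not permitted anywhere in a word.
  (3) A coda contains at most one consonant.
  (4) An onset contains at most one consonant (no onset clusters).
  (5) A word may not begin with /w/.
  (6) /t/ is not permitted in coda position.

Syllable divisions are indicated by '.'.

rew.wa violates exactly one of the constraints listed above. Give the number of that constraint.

rew.wa: adjacent identical consonants /ww/.
This is a violation of constraint 1: "No two identical consonants may be adjacent."
The remaining constraints (2, 3, 4, 5, 6) are satisfied.

1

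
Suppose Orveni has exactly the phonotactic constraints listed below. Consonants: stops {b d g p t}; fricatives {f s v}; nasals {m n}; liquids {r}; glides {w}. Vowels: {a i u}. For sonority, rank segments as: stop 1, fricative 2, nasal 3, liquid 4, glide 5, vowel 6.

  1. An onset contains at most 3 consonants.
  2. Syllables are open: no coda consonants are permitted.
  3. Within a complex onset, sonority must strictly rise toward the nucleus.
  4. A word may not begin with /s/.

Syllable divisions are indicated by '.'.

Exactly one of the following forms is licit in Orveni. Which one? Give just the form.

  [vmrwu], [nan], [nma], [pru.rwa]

[vmrwu] — violates constraint 1: syllable 1 onset /vmrw/ has 4 consonants (> 3) → illicit
[nan] — violates constraint 2: syllable 1 coda /n/ has 1 consonant (> 0) → illicit
[nma] — violates constraint 3: syllable 1 onset /nm/: /n/ (nasal, 3) → /m/ (nasal, 3) does not rise → illicit
[pru.rwa] — σ1 onset /pr/ (1→4 rises), coda /∅/ ok; σ2 onset /rw/ (4→5 rises), coda /∅/ ok → licit

[pru.rwa]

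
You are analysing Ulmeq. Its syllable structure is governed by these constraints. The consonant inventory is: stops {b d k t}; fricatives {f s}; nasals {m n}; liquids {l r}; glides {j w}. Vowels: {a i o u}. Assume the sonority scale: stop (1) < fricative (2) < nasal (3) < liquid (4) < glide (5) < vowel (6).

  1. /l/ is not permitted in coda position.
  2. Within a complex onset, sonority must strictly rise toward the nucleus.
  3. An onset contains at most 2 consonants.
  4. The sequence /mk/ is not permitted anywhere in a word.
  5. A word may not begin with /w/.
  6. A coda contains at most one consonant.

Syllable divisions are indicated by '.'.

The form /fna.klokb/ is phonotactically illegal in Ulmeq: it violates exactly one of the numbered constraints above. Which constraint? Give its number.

6

/fna.klokb/: syllable 2 coda /kb/ has 2 consonants (> 1).
This is a violation of constraint 6: "A coda contains at most one consonant."
The remaining constraints (1, 2, 3, 4, 5) are satisfied.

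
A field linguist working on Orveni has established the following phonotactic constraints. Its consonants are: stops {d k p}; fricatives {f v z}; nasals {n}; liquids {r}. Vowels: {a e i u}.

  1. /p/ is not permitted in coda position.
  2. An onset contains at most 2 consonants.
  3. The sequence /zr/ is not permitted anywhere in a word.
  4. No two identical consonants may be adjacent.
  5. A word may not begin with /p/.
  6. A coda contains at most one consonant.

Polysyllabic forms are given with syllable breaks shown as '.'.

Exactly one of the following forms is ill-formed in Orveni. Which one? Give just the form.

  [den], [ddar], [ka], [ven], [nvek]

[den] — σ1 onset /d/, coda /n/ ok → well-formed
[ddar] — violates constraint 4: adjacent identical consonants /dd/ → ill-formed
[ka] — σ1 onset /k/, coda /∅/ ok → well-formed
[ven] — σ1 onset /v/, coda /n/ ok → well-formed
[nvek] — σ1 onset /nv/ (2C), coda /k/ ok → well-formed

[ddar]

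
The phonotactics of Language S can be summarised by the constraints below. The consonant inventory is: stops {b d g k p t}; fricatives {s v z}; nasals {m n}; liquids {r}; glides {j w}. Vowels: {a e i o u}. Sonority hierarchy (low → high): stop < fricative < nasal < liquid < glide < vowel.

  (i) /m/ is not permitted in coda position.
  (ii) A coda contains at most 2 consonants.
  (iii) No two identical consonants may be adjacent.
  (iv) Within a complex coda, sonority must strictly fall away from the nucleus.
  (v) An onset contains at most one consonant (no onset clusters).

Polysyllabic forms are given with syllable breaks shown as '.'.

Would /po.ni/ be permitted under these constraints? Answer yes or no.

yes

/po.ni/ — σ1 onset /p/, coda /∅/ ok; σ2 onset /n/, coda /∅/ ok → permitted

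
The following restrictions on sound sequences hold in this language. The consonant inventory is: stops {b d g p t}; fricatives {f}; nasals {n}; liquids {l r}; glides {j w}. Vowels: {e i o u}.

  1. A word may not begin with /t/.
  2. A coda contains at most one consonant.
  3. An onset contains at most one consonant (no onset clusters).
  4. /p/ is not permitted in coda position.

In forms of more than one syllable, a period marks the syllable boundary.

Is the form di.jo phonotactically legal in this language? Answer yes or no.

di.jo — σ1 onset /d/, coda /∅/ ok; σ2 onset /j/, coda /∅/ ok → phonotactically legal

yes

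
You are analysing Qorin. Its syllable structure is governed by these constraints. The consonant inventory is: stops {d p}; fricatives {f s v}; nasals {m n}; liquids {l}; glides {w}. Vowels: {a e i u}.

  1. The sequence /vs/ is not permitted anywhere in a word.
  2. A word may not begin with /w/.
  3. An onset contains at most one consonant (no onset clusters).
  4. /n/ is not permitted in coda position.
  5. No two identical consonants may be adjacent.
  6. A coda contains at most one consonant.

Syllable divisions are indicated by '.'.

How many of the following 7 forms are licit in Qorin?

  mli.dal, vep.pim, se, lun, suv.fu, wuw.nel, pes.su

2

mli.dal — violates constraint 3: syllable 1 onset /ml/ has 2 consonants (> 1) → illicit
vep.pim — violates constraint 5: adjacent identical consonants /pp/ → illicit
se — σ1 onset /s/, coda /∅/ ok → licit
lun — violates constraint 4: syllable 1 coda contains /n/ → illicit
suv.fu — σ1 onset /s/, coda /v/ ok; σ2 onset /f/, coda /∅/ ok → licit
wuw.nel — violates constraint 2: word begins with /w/ → illicit
pes.su — violates constraint 5: adjacent identical consonants /ss/ → illicit
Licit: se, suv.fu → 2.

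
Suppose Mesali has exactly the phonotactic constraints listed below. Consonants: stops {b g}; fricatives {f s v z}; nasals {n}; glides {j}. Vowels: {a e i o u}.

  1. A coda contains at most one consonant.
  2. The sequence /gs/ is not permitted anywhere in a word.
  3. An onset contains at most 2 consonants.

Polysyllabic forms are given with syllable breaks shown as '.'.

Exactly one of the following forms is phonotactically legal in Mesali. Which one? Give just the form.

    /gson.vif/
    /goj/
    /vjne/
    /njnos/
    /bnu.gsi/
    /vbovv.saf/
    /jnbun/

/gson.vif/ — violates constraint 2: contains banned sequence /gs/ → phonotactically illegal
/goj/ — σ1 onset /g/, coda /j/ ok → phonotactically legal
/vjne/ — violates constraint 3: syllable 1 onset /vjn/ has 3 consonants (> 2) → phonotactically illegal
/njnos/ — violates constraint 3: syllable 1 onset /njn/ has 3 consonants (> 2) → phonotactically illegal
/bnu.gsi/ — violates constraint 2: contains banned sequence /gs/ → phonotactically illegal
/vbovv.saf/ — violates constraint 1: syllable 1 coda /vv/ has 2 consonants (> 1) → phonotactically illegal
/jnbun/ — violates constraint 3: syllable 1 onset /jnb/ has 3 consonants (> 2) → phonotactically illegal

/goj/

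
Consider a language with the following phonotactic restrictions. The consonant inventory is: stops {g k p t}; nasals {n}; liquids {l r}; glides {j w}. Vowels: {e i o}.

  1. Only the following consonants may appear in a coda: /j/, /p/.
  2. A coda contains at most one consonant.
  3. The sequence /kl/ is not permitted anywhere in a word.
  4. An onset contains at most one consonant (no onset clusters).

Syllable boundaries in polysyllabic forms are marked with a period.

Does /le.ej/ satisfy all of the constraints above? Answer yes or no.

yes

/le.ej/ — σ1 onset /l/, coda /∅/ ok; σ2 onset /∅/, coda /j/ ok → permitted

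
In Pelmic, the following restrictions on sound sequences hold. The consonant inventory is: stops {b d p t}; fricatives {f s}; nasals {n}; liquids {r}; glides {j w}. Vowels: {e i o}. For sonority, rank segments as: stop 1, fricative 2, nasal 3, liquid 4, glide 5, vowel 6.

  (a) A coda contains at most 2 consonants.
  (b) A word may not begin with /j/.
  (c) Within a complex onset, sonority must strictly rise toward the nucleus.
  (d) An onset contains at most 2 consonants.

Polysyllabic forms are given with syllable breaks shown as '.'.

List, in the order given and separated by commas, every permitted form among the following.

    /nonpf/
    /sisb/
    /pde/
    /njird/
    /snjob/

/nonpf/ — violates constraint (a): syllable 1 coda /npf/ has 3 consonants (> 2) → not permitted
/sisb/ — σ1 onset /s/, coda /sb/ (2C) ok → permitted
/pde/ — violates constraint (c): syllable 1 onset /pd/: /p/ (stop, 1) → /d/ (stop, 1) does not rise → not permitted
/njird/ — σ1 onset /nj/ (3→5 rises), coda /rd/ (2C) ok → permitted
/snjob/ — violates constraint (d): syllable 1 onset /snj/ has 3 consonants (> 2) → not permitted

/sisb/, /njird/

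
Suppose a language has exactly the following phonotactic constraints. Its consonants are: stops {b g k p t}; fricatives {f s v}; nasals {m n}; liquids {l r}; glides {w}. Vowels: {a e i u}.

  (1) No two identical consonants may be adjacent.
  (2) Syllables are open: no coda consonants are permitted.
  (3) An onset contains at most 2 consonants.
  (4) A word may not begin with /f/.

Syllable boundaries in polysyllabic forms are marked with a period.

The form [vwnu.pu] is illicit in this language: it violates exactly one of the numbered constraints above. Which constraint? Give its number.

3

[vwnu.pu]: syllable 1 onset /vwn/ has 3 consonants (> 2).
This is a violation of constraint 3: "An onset contains at most 2 consonants."
The remaining constraints (1, 2, 4) are satisfied.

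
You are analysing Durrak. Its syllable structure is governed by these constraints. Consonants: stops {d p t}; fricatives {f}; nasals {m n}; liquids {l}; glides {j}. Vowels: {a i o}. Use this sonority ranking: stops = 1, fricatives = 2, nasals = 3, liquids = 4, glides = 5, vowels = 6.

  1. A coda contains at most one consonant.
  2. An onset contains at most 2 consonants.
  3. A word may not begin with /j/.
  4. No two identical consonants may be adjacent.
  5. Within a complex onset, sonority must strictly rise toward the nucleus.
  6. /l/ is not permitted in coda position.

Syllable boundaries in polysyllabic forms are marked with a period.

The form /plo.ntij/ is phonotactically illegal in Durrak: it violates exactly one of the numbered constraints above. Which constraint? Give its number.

/plo.ntij/: syllable 2 onset /nt/: /n/ (nasal, 3) → /t/ (stop, 1) does not rise.
This is a violation of constraint 5: "Within a complex onset, sonority must strictly rise toward the nucleus."
The remaining constraints (1, 2, 3, 4, 6) are satisfied.

5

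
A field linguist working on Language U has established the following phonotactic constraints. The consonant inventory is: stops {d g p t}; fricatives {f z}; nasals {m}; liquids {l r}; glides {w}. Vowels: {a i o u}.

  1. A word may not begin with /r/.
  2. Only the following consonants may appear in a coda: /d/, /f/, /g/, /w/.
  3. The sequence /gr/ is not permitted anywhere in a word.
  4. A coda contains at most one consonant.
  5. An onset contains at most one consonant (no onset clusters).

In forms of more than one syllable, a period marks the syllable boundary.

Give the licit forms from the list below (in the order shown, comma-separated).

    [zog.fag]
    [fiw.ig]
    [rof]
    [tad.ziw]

[zog.fag] — σ1 onset /z/, coda /g/ ok; σ2 onset /f/, coda /g/ ok → licit
[fiw.ig] — σ1 onset /f/, coda /w/ ok; σ2 onset /∅/, coda /g/ ok → licit
[rof] — violates constraint 1: word begins with /r/ → illicit
[tad.ziw] — σ1 onset /t/, coda /d/ ok; σ2 onset /z/, coda /w/ ok → licit

[zog.fag], [fiw.ig], [tad.ziw]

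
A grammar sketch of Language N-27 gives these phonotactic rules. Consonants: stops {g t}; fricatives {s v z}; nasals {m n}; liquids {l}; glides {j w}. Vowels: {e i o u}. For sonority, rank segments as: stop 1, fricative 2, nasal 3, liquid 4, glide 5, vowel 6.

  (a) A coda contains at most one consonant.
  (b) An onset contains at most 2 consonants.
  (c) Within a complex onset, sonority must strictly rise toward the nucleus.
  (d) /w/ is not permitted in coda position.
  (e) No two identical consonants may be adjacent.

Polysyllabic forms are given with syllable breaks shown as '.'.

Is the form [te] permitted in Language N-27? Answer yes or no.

[te] — σ1 onset /t/, coda /∅/ ok → permitted

yes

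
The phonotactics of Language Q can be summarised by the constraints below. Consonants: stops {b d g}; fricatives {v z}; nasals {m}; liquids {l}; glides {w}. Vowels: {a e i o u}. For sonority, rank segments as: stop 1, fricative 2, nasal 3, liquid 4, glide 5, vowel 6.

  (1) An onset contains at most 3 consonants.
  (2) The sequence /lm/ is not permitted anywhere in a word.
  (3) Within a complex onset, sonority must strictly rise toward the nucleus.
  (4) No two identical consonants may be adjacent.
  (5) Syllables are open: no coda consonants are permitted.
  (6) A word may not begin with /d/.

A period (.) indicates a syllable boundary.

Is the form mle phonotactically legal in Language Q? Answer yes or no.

yes

mle — σ1 onset /ml/ (3→4 rises), coda /∅/ ok → phonotactically legal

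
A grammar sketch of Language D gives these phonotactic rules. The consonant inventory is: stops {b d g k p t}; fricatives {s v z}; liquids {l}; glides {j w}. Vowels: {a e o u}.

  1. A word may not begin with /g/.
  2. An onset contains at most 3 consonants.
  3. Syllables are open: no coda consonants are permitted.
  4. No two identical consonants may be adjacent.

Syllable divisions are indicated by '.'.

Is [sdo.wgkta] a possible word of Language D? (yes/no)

no

[sdo.wgkta] — violates constraint 2: syllable 2 onset /wgkt/ has 4 consonants (> 3) → phonotactically illegal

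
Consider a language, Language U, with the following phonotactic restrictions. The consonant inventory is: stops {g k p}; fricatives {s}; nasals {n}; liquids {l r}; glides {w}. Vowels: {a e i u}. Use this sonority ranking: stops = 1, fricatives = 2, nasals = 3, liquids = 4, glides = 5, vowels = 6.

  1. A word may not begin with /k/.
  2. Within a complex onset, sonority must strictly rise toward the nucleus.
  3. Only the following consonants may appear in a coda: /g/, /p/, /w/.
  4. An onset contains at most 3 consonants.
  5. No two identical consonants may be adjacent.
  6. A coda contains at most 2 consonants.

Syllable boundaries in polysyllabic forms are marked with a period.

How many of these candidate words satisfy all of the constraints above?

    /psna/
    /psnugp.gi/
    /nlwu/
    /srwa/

4

/psna/ — σ1 onset /psn/ (1→2→3 rises), coda /∅/ ok → licit
/psnugp.gi/ — σ1 onset /psn/ (1→2→3 rises), coda /gp/ (2C) ok; σ2 onset /g/, coda /∅/ ok → licit
/nlwu/ — σ1 onset /nlw/ (3→4→5 rises), coda /∅/ ok → licit
/srwa/ — σ1 onset /srw/ (2→4→5 rises), coda /∅/ ok → licit
Licit: /psna/, /psnugp.gi/, /nlwu/, /srwa/ → 4.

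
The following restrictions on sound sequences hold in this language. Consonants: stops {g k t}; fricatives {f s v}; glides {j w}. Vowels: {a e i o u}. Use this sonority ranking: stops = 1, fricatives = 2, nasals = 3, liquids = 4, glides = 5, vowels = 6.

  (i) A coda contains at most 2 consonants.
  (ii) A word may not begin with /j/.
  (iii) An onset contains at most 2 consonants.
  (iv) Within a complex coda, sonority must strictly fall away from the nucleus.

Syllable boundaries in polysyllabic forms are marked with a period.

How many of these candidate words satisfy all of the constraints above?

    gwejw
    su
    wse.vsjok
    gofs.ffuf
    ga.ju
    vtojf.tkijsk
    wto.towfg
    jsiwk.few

2

gwejw — violates constraint (iv): syllable 1 coda /jw/: /j/ (glide, 5) → /w/ (glide, 5) does not fall → illicit
su — σ1 onset /s/, coda /∅/ ok → licit
wse.vsjok — violates constraint (iii): syllable 2 onset /vsj/ has 3 consonants (> 2) → illicit
gofs.ffuf — violates constraint (iv): syllable 1 coda /fs/: /f/ (fricative, 2) → /s/ (fricative, 2) does not fall → illicit
ga.ju — σ1 onset /g/, coda /∅/ ok; σ2 onset /j/, coda /∅/ ok → licit
vtojf.tkijsk — violates constraint (i): syllable 2 coda /jsk/ has 3 consonants (> 2) → illicit
wto.towfg — violates constraint (i): syllable 2 coda /wfg/ has 3 consonants (> 2) → illicit
jsiwk.few — violates constraint (ii): word begins with /j/ → illicit
Licit: su, ga.ju → 2.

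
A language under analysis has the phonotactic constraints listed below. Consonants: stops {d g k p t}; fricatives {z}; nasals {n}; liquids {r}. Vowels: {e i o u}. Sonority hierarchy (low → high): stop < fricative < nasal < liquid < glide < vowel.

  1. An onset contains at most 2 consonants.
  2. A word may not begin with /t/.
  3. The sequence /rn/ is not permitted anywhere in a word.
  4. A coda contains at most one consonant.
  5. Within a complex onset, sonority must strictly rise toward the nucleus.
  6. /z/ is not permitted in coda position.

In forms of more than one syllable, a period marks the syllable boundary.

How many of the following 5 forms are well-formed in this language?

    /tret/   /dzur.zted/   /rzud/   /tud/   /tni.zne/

/tret/ — violates constraint 2: word begins with /t/ → ill-formed
/dzur.zted/ — violates constraint 5: syllable 2 onset /zt/: /z/ (fricative, 2) → /t/ (stop, 1) does not rise → ill-formed
/rzud/ — violates constraint 5: syllable 1 onset /rz/: /r/ (liquid, 4) → /z/ (fricative, 2) does not rise → ill-formed
/tud/ — violates constraint 2: word begins with /t/ → ill-formed
/tni.zne/ — violates constraint 2: word begins with /t/ → ill-formed
No form is well-formed → 0.

0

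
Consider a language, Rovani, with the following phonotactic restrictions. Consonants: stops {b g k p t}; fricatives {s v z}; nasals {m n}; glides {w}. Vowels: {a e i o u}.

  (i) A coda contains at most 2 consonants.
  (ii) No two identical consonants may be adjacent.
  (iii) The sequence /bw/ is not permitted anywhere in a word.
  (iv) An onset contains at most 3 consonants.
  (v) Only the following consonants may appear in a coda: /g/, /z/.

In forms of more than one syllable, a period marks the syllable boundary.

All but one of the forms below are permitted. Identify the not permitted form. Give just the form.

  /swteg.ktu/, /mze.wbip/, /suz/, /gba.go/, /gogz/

/mze.wbip/

/swteg.ktu/ — σ1 onset /swt/ (3C), coda /g/ ok; σ2 onset /kt/ (2C), coda /∅/ ok → permitted
/mze.wbip/ — violates constraint (v): syllable 2 coda contains /p/, which is not a licensed coda consonant → not permitted
/suz/ — σ1 onset /s/, coda /z/ ok → permitted
/gba.go/ — σ1 onset /gb/ (2C), coda /∅/ ok; σ2 onset /g/, coda /∅/ ok → permitted
/gogz/ — σ1 onset /g/, coda /gz/ (2C) ok → permitted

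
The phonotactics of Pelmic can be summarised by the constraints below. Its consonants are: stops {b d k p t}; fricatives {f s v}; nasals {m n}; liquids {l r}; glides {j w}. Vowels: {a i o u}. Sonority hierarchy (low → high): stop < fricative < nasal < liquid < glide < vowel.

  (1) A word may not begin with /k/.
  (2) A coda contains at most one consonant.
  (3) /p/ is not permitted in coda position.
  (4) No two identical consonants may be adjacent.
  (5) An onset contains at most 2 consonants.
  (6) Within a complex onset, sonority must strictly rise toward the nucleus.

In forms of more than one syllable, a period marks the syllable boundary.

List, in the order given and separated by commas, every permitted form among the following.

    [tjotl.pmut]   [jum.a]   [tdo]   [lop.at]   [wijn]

[jum.a]

[tjotl.pmut] — violates constraint 2: syllable 1 coda /tl/ has 2 consonants (> 1) → not permitted
[jum.a] — σ1 onset /j/, coda /m/ ok; σ2 onset /∅/, coda /∅/ ok → permitted
[tdo] — violates constraint 6: syllable 1 onset /td/: /t/ (stop, 1) → /d/ (stop, 1) does not rise → not permitted
[lop.at] — violates constraint 3: syllable 1 coda contains /p/ → not permitted
[wijn] — violates constraint 2: syllable 1 coda /jn/ has 2 consonants (> 1) → not permitted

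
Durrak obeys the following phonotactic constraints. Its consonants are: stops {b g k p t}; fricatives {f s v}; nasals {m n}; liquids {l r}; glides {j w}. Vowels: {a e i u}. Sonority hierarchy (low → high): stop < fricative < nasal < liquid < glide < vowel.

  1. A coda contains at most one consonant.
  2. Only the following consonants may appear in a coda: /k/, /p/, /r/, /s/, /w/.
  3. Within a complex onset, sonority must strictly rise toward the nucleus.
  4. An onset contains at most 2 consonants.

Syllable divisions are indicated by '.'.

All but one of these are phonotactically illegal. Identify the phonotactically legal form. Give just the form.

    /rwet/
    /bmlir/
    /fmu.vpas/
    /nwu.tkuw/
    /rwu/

/rwu/

/rwet/ — violates constraint 2: syllable 1 coda contains /t/, which is not a licensed coda consonant → phonotactically illegal
/bmlir/ — violates constraint 4: syllable 1 onset /bml/ has 3 consonants (> 2) → phonotactically illegal
/fmu.vpas/ — violates constraint 3: syllable 2 onset /vp/: /v/ (fricative, 2) → /p/ (stop, 1) does not rise → phonotactically illegal
/nwu.tkuw/ — violates constraint 3: syllable 2 onset /tk/: /t/ (stop, 1) → /k/ (stop, 1) does not rise → phonotactically illegal
/rwu/ — σ1 onset /rw/ (4→5 rises), coda /∅/ ok → phonotactically legal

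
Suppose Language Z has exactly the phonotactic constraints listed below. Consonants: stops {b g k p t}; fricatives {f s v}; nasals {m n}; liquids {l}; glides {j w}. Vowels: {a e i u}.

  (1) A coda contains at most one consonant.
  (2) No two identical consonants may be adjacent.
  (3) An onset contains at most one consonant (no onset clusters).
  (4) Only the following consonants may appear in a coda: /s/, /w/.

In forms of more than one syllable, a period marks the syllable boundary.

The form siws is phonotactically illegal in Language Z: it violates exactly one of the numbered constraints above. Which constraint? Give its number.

siws: syllable 1 coda /ws/ has 2 consonants (> 1).
This is a violation of constraint 1: "A coda contains at most one consonant."
The remaining constraints (2, 3, 4) are satisfied.

1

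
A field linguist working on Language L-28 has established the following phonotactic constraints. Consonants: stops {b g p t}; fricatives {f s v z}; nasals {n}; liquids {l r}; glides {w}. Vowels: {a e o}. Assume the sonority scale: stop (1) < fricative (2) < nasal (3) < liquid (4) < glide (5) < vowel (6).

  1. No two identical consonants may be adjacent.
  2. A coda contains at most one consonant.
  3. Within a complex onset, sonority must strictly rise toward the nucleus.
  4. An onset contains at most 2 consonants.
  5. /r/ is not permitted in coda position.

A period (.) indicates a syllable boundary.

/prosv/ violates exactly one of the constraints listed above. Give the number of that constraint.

/prosv/: syllable 1 coda /sv/ has 2 consonants (> 1).
This is a violation of constraint 2: "A coda contains at most one consonant."
The remaining constraints (1, 3, 4, 5) are satisfied.

2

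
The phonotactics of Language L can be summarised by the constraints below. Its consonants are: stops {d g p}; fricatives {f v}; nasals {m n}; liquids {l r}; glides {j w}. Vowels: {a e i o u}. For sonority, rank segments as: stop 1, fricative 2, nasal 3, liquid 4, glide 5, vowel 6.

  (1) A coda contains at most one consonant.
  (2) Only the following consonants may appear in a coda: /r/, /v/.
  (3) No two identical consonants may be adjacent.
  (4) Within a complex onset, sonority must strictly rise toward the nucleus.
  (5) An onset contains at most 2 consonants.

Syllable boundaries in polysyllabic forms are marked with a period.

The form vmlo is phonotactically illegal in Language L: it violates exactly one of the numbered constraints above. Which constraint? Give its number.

vmlo: syllable 1 onset /vml/ has 3 consonants (> 2).
This is a violation of constraint 5: "An onset contains at most 2 consonants."
The remaining constraints (1, 2, 3, 4) are satisfied.

5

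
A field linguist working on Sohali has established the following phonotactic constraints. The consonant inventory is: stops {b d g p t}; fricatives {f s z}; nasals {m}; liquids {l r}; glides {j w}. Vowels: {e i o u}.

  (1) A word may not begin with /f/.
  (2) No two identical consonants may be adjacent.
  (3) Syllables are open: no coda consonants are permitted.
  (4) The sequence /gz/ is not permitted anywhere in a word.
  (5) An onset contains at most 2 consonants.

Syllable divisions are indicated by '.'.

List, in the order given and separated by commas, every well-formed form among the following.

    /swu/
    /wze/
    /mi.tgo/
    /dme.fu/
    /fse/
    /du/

/swu/, /wze/, /mi.tgo/, /dme.fu/, /du/

/swu/ — σ1 onset /sw/ (2C), coda /∅/ ok → well-formed
/wze/ — σ1 onset /wz/ (2C), coda /∅/ ok → well-formed
/mi.tgo/ — σ1 onset /m/, coda /∅/ ok; σ2 onset /tg/ (2C), coda /∅/ ok → well-formed
/dme.fu/ — σ1 onset /dm/ (2C), coda /∅/ ok; σ2 onset /f/, coda /∅/ ok → well-formed
/fse/ — violates constraint 1: word begins with /f/ → ill-formed
/du/ — σ1 onset /d/, coda /∅/ ok → well-formed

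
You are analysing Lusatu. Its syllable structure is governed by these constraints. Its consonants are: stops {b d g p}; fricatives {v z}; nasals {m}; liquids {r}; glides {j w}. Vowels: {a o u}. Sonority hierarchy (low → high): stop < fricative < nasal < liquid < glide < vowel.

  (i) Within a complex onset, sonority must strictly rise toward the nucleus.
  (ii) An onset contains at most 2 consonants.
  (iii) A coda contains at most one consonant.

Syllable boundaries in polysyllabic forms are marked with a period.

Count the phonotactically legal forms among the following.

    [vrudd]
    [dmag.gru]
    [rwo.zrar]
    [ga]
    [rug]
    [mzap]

[vrudd] — violates constraint (iii): syllable 1 coda /dd/ has 2 consonants (> 1) → phonotactically illegal
[dmag.gru] — σ1 onset /dm/ (1→3 rises), coda /g/ ok; σ2 onset /gr/ (1→4 rises), coda /∅/ ok → phonotactically legal
[rwo.zrar] — σ1 onset /rw/ (4→5 rises), coda /∅/ ok; σ2 onset /zr/ (2→4 rises), coda /r/ ok → phonotactically legal
[ga] — σ1 onset /g/, coda /∅/ ok → phonotactically legal
[rug] — σ1 onset /r/, coda /g/ ok → phonotactically legal
[mzap] — violates constraint (i): syllable 1 onset /mz/: /m/ (nasal, 3) → /z/ (fricative, 2) does not rise → phonotactically illegal
Phonotactically legal: [dmag.gru], [rwo.zrar], [ga], [rug] → 4.

4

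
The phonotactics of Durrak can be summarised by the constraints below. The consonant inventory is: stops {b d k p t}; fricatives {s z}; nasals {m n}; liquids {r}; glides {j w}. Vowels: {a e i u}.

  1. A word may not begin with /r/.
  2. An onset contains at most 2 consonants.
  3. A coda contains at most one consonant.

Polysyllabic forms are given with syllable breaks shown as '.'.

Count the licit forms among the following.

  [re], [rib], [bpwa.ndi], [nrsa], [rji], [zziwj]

[re] — violates constraint 1: word begins with /r/ → illicit
[rib] — violates constraint 1: word begins with /r/ → illicit
[bpwa.ndi] — violates constraint 2: syllable 1 onset /bpw/ has 3 consonants (> 2) → illicit
[nrsa] — violates constraint 2: syllable 1 onset /nrs/ has 3 consonants (> 2) → illicit
[rji] — violates constraint 1: word begins with /r/ → illicit
[zziwj] — violates constraint 3: syllable 1 coda /wj/ has 2 consonants (> 1) → illicit
No form is licit → 0.

0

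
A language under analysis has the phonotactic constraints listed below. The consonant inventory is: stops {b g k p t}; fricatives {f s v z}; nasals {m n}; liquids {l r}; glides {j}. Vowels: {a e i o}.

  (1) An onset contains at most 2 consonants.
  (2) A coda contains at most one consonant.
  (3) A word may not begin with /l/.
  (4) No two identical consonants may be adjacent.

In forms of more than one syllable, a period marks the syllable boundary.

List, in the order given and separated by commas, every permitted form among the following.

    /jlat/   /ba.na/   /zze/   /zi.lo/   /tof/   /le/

/jlat/ — σ1 onset /jl/ (2C), coda /t/ ok → permitted
/ba.na/ — σ1 onset /b/, coda /∅/ ok; σ2 onset /n/, coda /∅/ ok → permitted
/zze/ — violates constraint 4: adjacent identical consonants /zz/ → not permitted
/zi.lo/ — σ1 onset /z/, coda /∅/ ok; σ2 onset /l/, coda /∅/ ok → permitted
/tof/ — σ1 onset /t/, coda /f/ ok → permitted
/le/ — violates constraint 3: word begins with /l/ → not permitted

/jlat/, /ba.na/, /zi.lo/, /tof/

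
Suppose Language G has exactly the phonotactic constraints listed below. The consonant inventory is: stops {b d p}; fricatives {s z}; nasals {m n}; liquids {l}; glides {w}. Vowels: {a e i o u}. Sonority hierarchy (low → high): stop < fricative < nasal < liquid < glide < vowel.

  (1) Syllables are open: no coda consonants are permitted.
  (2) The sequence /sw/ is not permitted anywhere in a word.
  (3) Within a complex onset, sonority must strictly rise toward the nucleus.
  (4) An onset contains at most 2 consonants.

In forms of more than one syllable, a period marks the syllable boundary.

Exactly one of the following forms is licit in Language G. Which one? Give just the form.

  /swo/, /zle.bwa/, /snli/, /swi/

/zle.bwa/

/swo/ — violates constraint 2: contains banned sequence /sw/ → illicit
/zle.bwa/ — σ1 onset /zl/ (2→4 rises), coda /∅/ ok; σ2 onset /bw/ (1→5 rises), coda /∅/ ok → licit
/snli/ — violates constraint 4: syllable 1 onset /snl/ has 3 consonants (> 2) → illicit
/swi/ — violates constraint 2: contains banned sequence /sw/ → illicit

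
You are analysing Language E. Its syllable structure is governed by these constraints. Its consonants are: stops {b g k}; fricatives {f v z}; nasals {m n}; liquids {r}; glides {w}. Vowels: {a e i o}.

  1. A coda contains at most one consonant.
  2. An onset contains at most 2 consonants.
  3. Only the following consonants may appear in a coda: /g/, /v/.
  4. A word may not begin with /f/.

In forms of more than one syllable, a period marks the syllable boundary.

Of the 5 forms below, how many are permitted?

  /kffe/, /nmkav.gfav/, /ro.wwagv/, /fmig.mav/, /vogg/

0

/kffe/ — violates constraint 2: syllable 1 onset /kff/ has 3 consonants (> 2) → not permitted
/nmkav.gfav/ — violates constraint 2: syllable 1 onset /nmk/ has 3 consonants (> 2) → not permitted
/ro.wwagv/ — violates constraint 1: syllable 2 coda /gv/ has 2 consonants (> 1) → not permitted
/fmig.mav/ — violates constraint 4: word begins with /f/ → not permitted
/vogg/ — violates constraint 1: syllable 1 coda /gg/ has 2 consonants (> 1) → not permitted
No form is permitted → 0.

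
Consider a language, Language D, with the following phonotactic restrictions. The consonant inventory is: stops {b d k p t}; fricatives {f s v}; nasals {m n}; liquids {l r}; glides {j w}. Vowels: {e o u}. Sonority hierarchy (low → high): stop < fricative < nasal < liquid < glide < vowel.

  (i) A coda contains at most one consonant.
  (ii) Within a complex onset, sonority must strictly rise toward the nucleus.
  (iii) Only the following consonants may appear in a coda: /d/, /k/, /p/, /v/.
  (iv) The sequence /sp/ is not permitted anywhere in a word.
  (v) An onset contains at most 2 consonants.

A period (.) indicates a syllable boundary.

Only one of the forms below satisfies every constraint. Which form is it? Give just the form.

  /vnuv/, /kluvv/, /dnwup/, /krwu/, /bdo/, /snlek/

/vnuv/ — σ1 onset /vn/ (2→3 rises), coda /v/ ok → licit
/kluvv/ — violates constraint (i): syllable 1 coda /vv/ has 2 consonants (> 1) → illicit
/dnwup/ — violates constraint (v): syllable 1 onset /dnw/ has 3 consonants (> 2) → illicit
/krwu/ — violates constraint (v): syllable 1 onset /krw/ has 3 consonants (> 2) → illicit
/bdo/ — violates constraint (ii): syllable 1 onset /bd/: /b/ (stop, 1) → /d/ (stop, 1) does not rise → illicit
/snlek/ — violates constraint (v): syllable 1 onset /snl/ has 3 consonants (> 2) → illicit

/vnuv/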